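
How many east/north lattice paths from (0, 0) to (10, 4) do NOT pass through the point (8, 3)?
Number of paths = 506

Total paths from (0, 0) to (10, 4): C(14, 10) = 1001. Paths through (8, 3): (paths (0, 0) → (8, 3)) × (paths (8, 3) → (10, 4)) = C(11, 8) · C(3, 2) = 165 · 3 = 495. Avoidance count = 1001 − 495 = 506.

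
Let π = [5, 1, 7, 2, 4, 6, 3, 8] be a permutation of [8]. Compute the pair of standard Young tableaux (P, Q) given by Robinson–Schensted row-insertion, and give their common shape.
P = [1, 2, 3, 6, 8] / [4, 7] / [5];  Q = [1, 3, 5, 6, 8] / [2, 4] / [7];  common shape = (5, 2, 1)

Row-insert the values π_1, π_2, … into P one at a time, bumping the leftmost entry strictly greater than the inserted value down to the next row. The recording tableau Q records, in position (i, j), the step at which that cell was added to P.
  Insert 5 (step 1): P = [5];  Q = [1]
  Insert 1 (step 2): P = [1] / [5];  Q = [1] / [2]
  Insert 7 (step 3): P = [1, 7] / [5];  Q = [1, 3] / [2]
  Insert 2 (step 4): P = [1, 2] / [5, 7];  Q = [1, 3] / [2, 4]
  Insert 4 (step 5): P = [1, 2, 4] / [5, 7];  Q = [1, 3, 5] / [2, 4]
  Insert 6 (step 6): P = [1, 2, 4, 6] / [5, 7];  Q = [1, 3, 5, 6] / [2, 4]
  Insert 3 (step 7): P = [1, 2, 3, 6] / [4, 7] / [5];  Q = [1, 3, 5, 6] / [2, 4] / [7]
  Insert 8 (step 8): P = [1, 2, 3, 6, 8] / [4, 7] / [5];  Q = [1, 3, 5, 6, 8] / [2, 4] / [7]
Final shape: (5, 2, 1).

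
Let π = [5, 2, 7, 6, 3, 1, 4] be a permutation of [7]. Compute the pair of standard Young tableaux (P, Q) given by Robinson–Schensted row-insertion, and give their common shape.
P = [1, 3, 4] / [2, 6] / [5] / [7];  Q = [1, 3, 7] / [2, 4] / [5] / [6];  common shape = (3, 2, 1, 1)

Row-insert the values π_1, π_2, … into P one at a time, bumping the leftmost entry strictly greater than the inserted value down to the next row. The recording tableau Q records, in position (i, j), the step at which that cell was added to P.
  Insert 5 (step 1): P = [5];  Q = [1]
  Insert 2 (step 2): P = [2] / [5];  Q = [1] / [2]
  Insert 7 (step 3): P = [2, 7] / [5];  Q = [1, 3] / [2]
  Insert 6 (step 4): P = [2, 6] / [5, 7];  Q = [1, 3] / [2, 4]
  Insert 3 (step 5): P = [2, 3] / [5, 6] / [7];  Q = [1, 3] / [2, 4] / [5]
  Insert 1 (step 6): P = [1, 3] / [2, 6] / [5] / [7];  Q = [1, 3] / [2, 4] / [5] / [6]
  Insert 4 (step 7): P = [1, 3, 4] / [2, 6] / [5] / [7];  Q = [1, 3, 7] / [2, 4] / [5] / [6]
Final shape: (3, 2, 1, 1).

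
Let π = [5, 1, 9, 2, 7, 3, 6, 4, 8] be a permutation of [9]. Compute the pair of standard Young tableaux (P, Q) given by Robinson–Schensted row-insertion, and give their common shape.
P = [1, 2, 3, 4, 8] / [5, 6] / [7] / [9];  Q = [1, 3, 5, 7, 9] / [2, 4] / [6] / [8];  common shape = (5, 2, 1, 1)

Row-insert the values π_1, π_2, … into P one at a time, bumping the leftmost entry strictly greater than the inserted value down to the next row. The recording tableau Q records, in position (i, j), the step at which that cell was added to P.
  Insert 5 (step 1): P = [5];  Q = [1]
  Insert 1 (step 2): P = [1] / [5];  Q = [1] / [2]
  Insert 9 (step 3): P = [1, 9] / [5];  Q = [1, 3] / [2]
  Insert 2 (step 4): P = [1, 2] / [5, 9];  Q = [1, 3] / [2, 4]
  Insert 7 (step 5): P = [1, 2, 7] / [5, 9];  Q = [1, 3, 5] / [2, 4]
  Insert 3 (step 6): P = [1, 2, 3] / [5, 7] / [9];  Q = [1, 3, 5] / [2, 4] / [6]
  Insert 6 (step 7): P = [1, 2, 3, 6] / [5, 7] / [9];  Q = [1, 3, 5, 7] / [2, 4] / [6]
  Insert 4 (step 8): P = [1, 2, 3, 4] / [5, 6] / [7] / [9];  Q = [1, 3, 5, 7] / [2, 4] / [6] / [8]
  Insert 8 (step 9): P = [1, 2, 3, 4, 8] / [5, 6] / [7] / [9];  Q = [1, 3, 5, 7, 9] / [2, 4] / [6] / [8]
Final shape: (5, 2, 1, 1).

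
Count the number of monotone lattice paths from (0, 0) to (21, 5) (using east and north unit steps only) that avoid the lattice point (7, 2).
Number of paths = 41300

Total paths from (0, 0) to (21, 5): C(26, 21) = 65780. Paths through (7, 2): (paths (0, 0) → (7, 2)) × (paths (7, 2) → (21, 5)) = C(9, 7) · C(17, 14) = 36 · 680 = 24480. Avoidance count = 65780 − 24480 = 41300.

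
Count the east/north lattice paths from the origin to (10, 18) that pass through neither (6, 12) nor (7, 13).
Number of paths = 6962718

Inclusion–exclusion. Total paths: C(28, 10) = 13123110. Through P₁: C(18, 6)·C(10, 4) = 3898440. Through P₂: C(20, 7)·C(8, 3) = 4341120. Since P₁ is strictly southwest of P₂, a monotone path through both must visit P₁ then P₂; paths through both = C(18, 6)·C(2, 1)·C(8, 3) = 2079168. Avoid both = 13123110 − 3898440 − 4341120 + 2079168 = 6962718.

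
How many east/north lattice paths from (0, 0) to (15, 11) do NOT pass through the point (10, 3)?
Number of paths = 7358078

Total paths from (0, 0) to (15, 11): C(26, 15) = 7726160. Paths through (10, 3): (paths (0, 0) → (10, 3)) × (paths (10, 3) → (15, 11)) = C(13, 10) · C(13, 5) = 286 · 1287 = 368082. Avoidance count = 7726160 − 368082 = 7358078.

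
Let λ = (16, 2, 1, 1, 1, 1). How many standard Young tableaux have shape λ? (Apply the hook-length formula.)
# SYT of shape (16, 2, 1, 1, 1, 1) = 266475

Hook-length formula: f^λ = n! / Π hook(c), product over all cells c of the Young diagram. For λ = (16, 2, 1, 1, 1, 1), n = 22 boxes. Hook lengths by row (left-to-right, top-to-bottom): [21, 16, 14, 13, 12, 11, 10, 9, 8, 7, 6, 5, 4, 3, 2, 1]; [6, 1]; [4]; [3]; [2]; [1]. Product of hooks = 4218034441420800. So f^λ = 22! / 4218034441420800 = 1124000727777607680000 / 4218034441420800 = 266475.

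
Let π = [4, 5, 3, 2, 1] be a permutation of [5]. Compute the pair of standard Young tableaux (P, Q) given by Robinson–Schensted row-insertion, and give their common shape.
P = [1, 5] / [2] / [3] / [4];  Q = [1, 2] / [3] / [4] / [5];  common shape = (2, 1, 1, 1)

Row-insert the values π_1, π_2, … into P one at a time, bumping the leftmost entry strictly greater than the inserted value down to the next row. The recording tableau Q records, in position (i, j), the step at which that cell was added to P.
  Insert 4 (step 1): P = [4];  Q = [1]
  Insert 5 (step 2): P = [4, 5];  Q = [1, 2]
  Insert 3 (step 3): P = [3, 5] / [4];  Q = [1, 2] / [3]
  Insert 2 (step 4): P = [2, 5] / [3] / [4];  Q = [1, 2] / [3] / [4]
  Insert 1 (step 5): P = [1, 5] / [2] / [3] / [4];  Q = [1, 2] / [3] / [4] / [5]
Final shape: (2, 1, 1, 1).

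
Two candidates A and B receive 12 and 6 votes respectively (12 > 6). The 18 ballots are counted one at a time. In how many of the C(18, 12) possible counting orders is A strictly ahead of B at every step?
Strict-lead orderings = 6188

Total orderings of the 18 votes with 12 for A: C(18, 12) = 18564. By the Bertrand ballot formula (Cycle Lemma / reflection principle), the number of orderings in which A is strictly ahead of B throughout is (p − q)/(p + q) · C(p + q, p) = (12 − 6)/(12 + 6) · 18564 = 6188.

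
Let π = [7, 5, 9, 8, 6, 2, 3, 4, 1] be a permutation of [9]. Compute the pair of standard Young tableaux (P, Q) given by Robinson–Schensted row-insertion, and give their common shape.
P = [1, 3, 4] / [2, 6] / [5, 8] / [7] / [9];  Q = [1, 3, 8] / [2, 4] / [5, 7] / [6] / [9];  common shape = (3, 2, 2, 1, 1)

Row-insert the values π_1, π_2, … into P one at a time, bumping the leftmost entry strictly greater than the inserted value down to the next row. The recording tableau Q records, in position (i, j), the step at which that cell was added to P.
  Insert 7 (step 1): P = [7];  Q = [1]
  Insert 5 (step 2): P = [5] / [7];  Q = [1] / [2]
  Insert 9 (step 3): P = [5, 9] / [7];  Q = [1, 3] / [2]
  Insert 8 (step 4): P = [5, 8] / [7, 9];  Q = [1, 3] / [2, 4]
  Insert 6 (step 5): P = [5, 6] / [7, 8] / [9];  Q = [1, 3] / [2, 4] / [5]
  Insert 2 (step 6): P = [2, 6] / [5, 8] / [7] / [9];  Q = [1, 3] / [2, 4] / [5] / [6]
  Insert 3 (step 7): P = [2, 3] / [5, 6] / [7, 8] / [9];  Q = [1, 3] / [2, 4] / [5, 7] / [6]
  Insert 4 (step 8): P = [2, 3, 4] / [5, 6] / [7, 8] / [9];  Q = [1, 3, 8] / [2, 4] / [5, 7] / [6]
  Insert 1 (step 9): P = [1, 3, 4] / [2, 6] / [5, 8] / [7] / [9];  Q = [1, 3, 8] / [2, 4] / [5, 7] / [6] / [9]
Final shape: (3, 2, 2, 1, 1).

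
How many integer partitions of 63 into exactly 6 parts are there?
p(63, 6 parts) = 15944

Partitions of n into exactly k parts are in bijection with partitions of n − k into at most k parts (subtract 1 from each part). So p(63, exactly 6) = p(57, parts ≤ 6). Computing via the recurrence p(m, j) = p(m, j−1) + p(m−j, j) gives 15944.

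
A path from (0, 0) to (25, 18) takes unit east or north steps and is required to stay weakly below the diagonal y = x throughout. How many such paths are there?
Number of paths = 187187399448

By the reflection principle (André's argument), the number of monotone paths to (25, 18) with n ≤ m that never go above y = x is C(43, 25) − C(43, 26) = 608359048206 − 421171648758 = 187187399448.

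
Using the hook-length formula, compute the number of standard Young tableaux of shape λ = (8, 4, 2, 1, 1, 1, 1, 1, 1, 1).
# SYT of shape (8, 4, 2, 1, 1, 1, 1, 1, 1, 1) = 76076000

Hook-length formula: f^λ = n! / Π hook(c), product over all cells c of the Young diagram. For λ = (8, 4, 2, 1, 1, 1, 1, 1, 1, 1), n = 21 boxes. Hook lengths by row (left-to-right, top-to-bottom): [17, 9, 7, 6, 4, 3, 2, 1]; [12, 4, 2, 1]; [9, 1]; [7]; [6]; [5]; [4]; [3]; [2]; [1]. Product of hooks = 671577661440. So f^λ = 21! / 671577661440 = 51090942171709440000 / 671577661440 = 76076000.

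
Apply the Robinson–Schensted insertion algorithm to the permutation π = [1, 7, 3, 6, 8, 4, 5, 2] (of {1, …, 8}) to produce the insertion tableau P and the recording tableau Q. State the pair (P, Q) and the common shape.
P = [1, 2, 4, 5] / [3, 8] / [6] / [7];  Q = [1, 2, 4, 5] / [3, 7] / [6] / [8];  common shape = (4, 2, 1, 1)

Row-insert the values π_1, π_2, … into P one at a time, bumping the leftmost entry strictly greater than the inserted value down to the next row. The recording tableau Q records, in position (i, j), the step at which that cell was added to P.
  Insert 1 (step 1): P = [1];  Q = [1]
  Insert 7 (step 2): P = [1, 7];  Q = [1, 2]
  Insert 3 (step 3): P = [1, 3] / [7];  Q = [1, 2] / [3]
  Insert 6 (step 4): P = [1, 3, 6] / [7];  Q = [1, 2, 4] / [3]
  Insert 8 (step 5): P = [1, 3, 6, 8] / [7];  Q = [1, 2, 4, 5] / [3]
  Insert 4 (step 6): P = [1, 3, 4, 8] / [6] / [7];  Q = [1, 2, 4, 5] / [3] / [6]
  Insert 5 (step 7): P = [1, 3, 4, 5] / [6, 8] / [7];  Q = [1, 2, 4, 5] / [3, 7] / [6]
  Insert 2 (step 8): P = [1, 2, 4, 5] / [3, 8] / [6] / [7];  Q = [1, 2, 4, 5] / [3, 7] / [6] / [8]
Final shape: (4, 2, 1, 1).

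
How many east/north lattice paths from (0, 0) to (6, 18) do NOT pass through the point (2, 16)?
Number of paths = 132301

Total paths from (0, 0) to (6, 18): C(24, 6) = 134596. Paths through (2, 16): (paths (0, 0) → (2, 16)) × (paths (2, 16) → (6, 18)) = C(18, 2) · C(6, 4) = 153 · 15 = 2295. Avoidance count = 134596 − 2295 = 132301.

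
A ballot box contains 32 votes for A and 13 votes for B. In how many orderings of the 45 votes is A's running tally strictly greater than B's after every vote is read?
Strict-lead orderings = 30824843819

Total orderings of the 45 votes with 32 for A: C(45, 32) = 73006209045. By the Bertrand ballot formula (Cycle Lemma / reflection principle), the number of orderings in which A is strictly ahead of B throughout is (p − q)/(p + q) · C(p + q, p) = (32 − 13)/(32 + 13) · 73006209045 = 30824843819.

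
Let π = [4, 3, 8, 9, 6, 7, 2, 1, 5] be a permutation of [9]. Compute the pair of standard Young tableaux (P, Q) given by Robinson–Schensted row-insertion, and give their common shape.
P = [1, 5, 7] / [2, 6, 9] / [3, 8] / [4];  Q = [1, 3, 4] / [2, 5, 6] / [7, 9] / [8];  common shape = (3, 3, 2, 1)

Row-insert the values π_1, π_2, … into P one at a time, bumping the leftmost entry strictly greater than the inserted value down to the next row. The recording tableau Q records, in position (i, j), the step at which that cell was added to P.
  Insert 4 (step 1): P = [4];  Q = [1]
  Insert 3 (step 2): P = [3] / [4];  Q = [1] / [2]
  Insert 8 (step 3): P = [3, 8] / [4];  Q = [1, 3] / [2]
  Insert 9 (step 4): P = [3, 8, 9] / [4];  Q = [1, 3, 4] / [2]
  Insert 6 (step 5): P = [3, 6, 9] / [4, 8];  Q = [1, 3, 4] / [2, 5]
  Insert 7 (step 6): P = [3, 6, 7] / [4, 8, 9];  Q = [1, 3, 4] / [2, 5, 6]
  Insert 2 (step 7): P = [2, 6, 7] / [3, 8, 9] / [4];  Q = [1, 3, 4] / [2, 5, 6] / [7]
  Insert 1 (step 8): P = [1, 6, 7] / [2, 8, 9] / [3] / [4];  Q = [1, 3, 4] / [2, 5, 6] / [7] / [8]
  Insert 5 (step 9): P = [1, 5, 7] / [2, 6, 9] / [3, 8] / [4];  Q = [1, 3, 4] / [2, 5, 6] / [7, 9] / [8]
Final shape: (3, 3, 2, 1).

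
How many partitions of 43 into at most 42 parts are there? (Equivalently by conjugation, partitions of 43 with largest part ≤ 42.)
p(43, parts ≤ 42) = 63260

Use the recurrence p(n, m) = p(n, m−1) + p(n−m, m): either the largest part is < m (count p(n, m−1)) or the largest part is exactly m (remove one copy of m, count p(n−m, m)). With p(0, ·) = 1 this gives p(43, parts ≤ 42) = 63260. (By conjugating Young diagrams, this also counts partitions of 43 into at most 42 parts.)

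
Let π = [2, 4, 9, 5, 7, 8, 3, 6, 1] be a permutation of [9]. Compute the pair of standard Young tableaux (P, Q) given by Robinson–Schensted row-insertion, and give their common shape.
P = [1, 3, 5, 6, 8] / [2, 7] / [4] / [9];  Q = [1, 2, 3, 5, 6] / [4, 8] / [7] / [9];  common shape = (5, 2, 1, 1)

Row-insert the values π_1, π_2, … into P one at a time, bumping the leftmost entry strictly greater than the inserted value down to the next row. The recording tableau Q records, in position (i, j), the step at which that cell was added to P.
  Insert 2 (step 1): P = [2];  Q = [1]
  Insert 4 (step 2): P = [2, 4];  Q = [1, 2]
  Insert 9 (step 3): P = [2, 4, 9];  Q = [1, 2, 3]
  Insert 5 (step 4): P = [2, 4, 5] / [9];  Q = [1, 2, 3] / [4]
  Insert 7 (step 5): P = [2, 4, 5, 7] / [9];  Q = [1, 2, 3, 5] / [4]
  Insert 8 (step 6): P = [2, 4, 5, 7, 8] / [9];  Q = [1, 2, 3, 5, 6] / [4]
  Insert 3 (step 7): P = [2, 3, 5, 7, 8] / [4] / [9];  Q = [1, 2, 3, 5, 6] / [4] / [7]
  Insert 6 (step 8): P = [2, 3, 5, 6, 8] / [4, 7] / [9];  Q = [1, 2, 3, 5, 6] / [4, 8] / [7]
  Insert 1 (step 9): P = [1, 3, 5, 6, 8] / [2, 7] / [4] / [9];  Q = [1, 2, 3, 5, 6] / [4, 8] / [7] / [9]
Final shape: (5, 2, 1, 1).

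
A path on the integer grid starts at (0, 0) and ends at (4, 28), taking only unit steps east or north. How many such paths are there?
Number of paths = 35960

A monotone lattice path from (0, 0) to (4, 28) consists of 4 east steps and 28 north steps in some order, so it is determined by which 4 of the 32 steps are east. The count is C(32, 4) = 35960.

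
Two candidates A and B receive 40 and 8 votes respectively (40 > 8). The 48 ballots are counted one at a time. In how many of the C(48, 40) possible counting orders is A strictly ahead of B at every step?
Strict-lead orderings = 251565996

Total orderings of the 48 votes with 40 for A: C(48, 40) = 377348994. By the Bertrand ballot formula (Cycle Lemma / reflection principle), the number of orderings in which A is strictly ahead of B throughout is (p − q)/(p + q) · C(p + q, p) = (40 − 8)/(40 + 8) · 377348994 = 251565996.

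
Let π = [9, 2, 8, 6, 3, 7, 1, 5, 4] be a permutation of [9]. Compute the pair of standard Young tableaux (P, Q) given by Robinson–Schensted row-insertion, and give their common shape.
P = [1, 3, 4] / [2, 5] / [6, 7] / [8] / [9];  Q = [1, 3, 6] / [2, 8] / [4, 9] / [5] / [7];  common shape = (3, 2, 2, 1, 1)

Row-insert the values π_1, π_2, … into P one at a time, bumping the leftmost entry strictly greater than the inserted value down to the next row. The recording tableau Q records, in position (i, j), the step at which that cell was added to P.
  Insert 9 (step 1): P = [9];  Q = [1]
  Insert 2 (step 2): P = [2] / [9];  Q = [1] / [2]
  Insert 8 (step 3): P = [2, 8] / [9];  Q = [1, 3] / [2]
  Insert 6 (step 4): P = [2, 6] / [8] / [9];  Q = [1, 3] / [2] / [4]
  Insert 3 (step 5): P = [2, 3] / [6] / [8] / [9];  Q = [1, 3] / [2] / [4] / [5]
  Insert 7 (step 6): P = [2, 3, 7] / [6] / [8] / [9];  Q = [1, 3, 6] / [2] / [4] / [5]
  Insert 1 (step 7): P = [1, 3, 7] / [2] / [6] / [8] / [9];  Q = [1, 3, 6] / [2] / [4] / [5] / [7]
  Insert 5 (step 8): P = [1, 3, 5] / [2, 7] / [6] / [8] / [9];  Q = [1, 3, 6] / [2, 8] / [4] / [5] / [7]
  Insert 4 (step 9): P = [1, 3, 4] / [2, 5] / [6, 7] / [8] / [9];  Q = [1, 3, 6] / [2, 8] / [4, 9] / [5] / [7]
Final shape: (3, 2, 2, 1, 1).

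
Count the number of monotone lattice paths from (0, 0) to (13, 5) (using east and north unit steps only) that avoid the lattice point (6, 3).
Number of paths = 5544

Total paths from (0, 0) to (13, 5): C(18, 13) = 8568. Paths through (6, 3): (paths (0, 0) → (6, 3)) × (paths (6, 3) → (13, 5)) = C(9, 6) · C(9, 7) = 84 · 36 = 3024. Avoidance count = 8568 − 3024 = 5544.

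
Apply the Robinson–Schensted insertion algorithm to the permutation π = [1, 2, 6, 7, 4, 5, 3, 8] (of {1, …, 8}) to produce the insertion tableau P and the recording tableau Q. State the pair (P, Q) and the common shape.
P = [1, 2, 3, 5, 8] / [4, 7] / [6];  Q = [1, 2, 3, 4, 8] / [5, 6] / [7];  common shape = (5, 2, 1)

Row-insert the values π_1, π_2, … into P one at a time, bumping the leftmost entry strictly greater than the inserted value down to the next row. The recording tableau Q records, in position (i, j), the step at which that cell was added to P.
  Insert 1 (step 1): P = [1];  Q = [1]
  Insert 2 (step 2): P = [1, 2];  Q = [1, 2]
  Insert 6 (step 3): P = [1, 2, 6];  Q = [1, 2, 3]
  Insert 7 (step 4): P = [1, 2, 6, 7];  Q = [1, 2, 3, 4]
  Insert 4 (step 5): P = [1, 2, 4, 7] / [6];  Q = [1, 2, 3, 4] / [5]
  Insert 5 (step 6): P = [1, 2, 4, 5] / [6, 7];  Q = [1, 2, 3, 4] / [5, 6]
  Insert 3 (step 7): P = [1, 2, 3, 5] / [4, 7] / [6];  Q = [1, 2, 3, 4] / [5, 6] / [7]
  Insert 8 (step 8): P = [1, 2, 3, 5, 8] / [4, 7] / [6];  Q = [1, 2, 3, 4, 8] / [5, 6] / [7]
Final shape: (5, 2, 1).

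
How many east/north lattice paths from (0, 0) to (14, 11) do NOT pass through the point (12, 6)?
Number of paths = 4067556

Total paths from (0, 0) to (14, 11): C(25, 14) = 4457400. Paths through (12, 6): (paths (0, 0) → (12, 6)) × (paths (12, 6) → (14, 11)) = C(18, 12) · C(7, 2) = 18564 · 21 = 389844. Avoidance count = 4457400 − 389844 = 4067556.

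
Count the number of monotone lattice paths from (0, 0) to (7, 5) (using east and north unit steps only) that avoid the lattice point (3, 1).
Number of paths = 512

Total paths from (0, 0) to (7, 5): C(12, 7) = 792. Paths through (3, 1): (paths (0, 0) → (3, 1)) × (paths (3, 1) → (7, 5)) = C(4, 3) · C(8, 4) = 4 · 70 = 280. Avoidance count = 792 − 280 = 512.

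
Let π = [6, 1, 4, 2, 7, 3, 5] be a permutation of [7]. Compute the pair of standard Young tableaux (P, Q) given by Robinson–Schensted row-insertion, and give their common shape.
P = [1, 2, 3, 5] / [4, 7] / [6];  Q = [1, 3, 5, 7] / [2, 6] / [4];  common shape = (4, 2, 1)

Row-insert the values π_1, π_2, … into P one at a time, bumping the leftmost entry strictly greater than the inserted value down to the next row. The recording tableau Q records, in position (i, j), the step at which that cell was added to P.
  Insert 6 (step 1): P = [6];  Q = [1]
  Insert 1 (step 2): P = [1] / [6];  Q = [1] / [2]
  Insert 4 (step 3): P = [1, 4] / [6];  Q = [1, 3] / [2]
  Insert 2 (step 4): P = [1, 2] / [4] / [6];  Q = [1, 3] / [2] / [4]
  Insert 7 (step 5): P = [1, 2, 7] / [4] / [6];  Q = [1, 3, 5] / [2] / [4]
  Insert 3 (step 6): P = [1, 2, 3] / [4, 7] / [6];  Q = [1, 3, 5] / [2, 6] / [4]
  Insert 5 (step 7): P = [1, 2, 3, 5] / [4, 7] / [6];  Q = [1, 3, 5, 7] / [2, 6] / [4]
Final shape: (4, 2, 1).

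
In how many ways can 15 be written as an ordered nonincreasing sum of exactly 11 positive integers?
p(15, 11 parts) = 5

Partitions of n into exactly k parts ↔ partitions of n − k into at most k parts (subtract 1 from each part). For n = 15, k = 11, the partitions are: 5+1+1+1+1+1+1+1+1+1+1, 4+2+1+1+1+1+1+1+1+1+1, 3+3+1+1+1+1+1+1+1+1+1, 3+2+2+1+1+1+1+1+1+1+1, 2+2+2+2+1+1+1+1+1+1+1. Count = 5.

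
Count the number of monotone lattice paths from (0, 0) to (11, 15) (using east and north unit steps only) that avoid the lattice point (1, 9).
Number of paths = 7646080

Total paths from (0, 0) to (11, 15): C(26, 11) = 7726160. Paths through (1, 9): (paths (0, 0) → (1, 9)) × (paths (1, 9) → (11, 15)) = C(10, 1) · C(16, 10) = 10 · 8008 = 80080. Avoidance count = 7726160 − 80080 = 7646080.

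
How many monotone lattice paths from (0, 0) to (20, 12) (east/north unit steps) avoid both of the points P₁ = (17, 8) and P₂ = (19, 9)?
Number of paths = 173289015

Inclusion–exclusion. Total paths: C(32, 20) = 225792840. Through P₁: C(25, 17)·C(7, 3) = 37855125. Through P₂: C(28, 19)·C(4, 1) = 27627600. Since P₁ is strictly southwest of P₂, a monotone path through both must visit P₁ then P₂; paths through both = C(25, 17)·C(3, 2)·C(4, 1) = 12978900. Avoid both = 225792840 − 37855125 − 27627600 + 12978900 = 173289015.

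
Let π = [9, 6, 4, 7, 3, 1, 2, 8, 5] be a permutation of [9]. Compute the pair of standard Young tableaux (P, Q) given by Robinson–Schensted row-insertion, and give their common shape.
P = [1, 2, 5] / [3, 7, 8] / [4] / [6] / [9];  Q = [1, 4, 8] / [2, 7, 9] / [3] / [5] / [6];  common shape = (3, 3, 1, 1, 1)

Row-insert the values π_1, π_2, … into P one at a time, bumping the leftmost entry strictly greater than the inserted value down to the next row. The recording tableau Q records, in position (i, j), the step at which that cell was added to P.
  Insert 9 (step 1): P = [9];  Q = [1]
  Insert 6 (step 2): P = [6] / [9];  Q = [1] / [2]
  Insert 4 (step 3): P = [4] / [6] / [9];  Q = [1] / [2] / [3]
  Insert 7 (step 4): P = [4, 7] / [6] / [9];  Q = [1, 4] / [2] / [3]
  Insert 3 (step 5): P = [3, 7] / [4] / [6] / [9];  Q = [1, 4] / [2] / [3] / [5]
  Insert 1 (step 6): P = [1, 7] / [3] / [4] / [6] / [9];  Q = [1, 4] / [2] / [3] / [5] / [6]
  Insert 2 (step 7): P = [1, 2] / [3, 7] / [4] / [6] / [9];  Q = [1, 4] / [2, 7] / [3] / [5] / [6]
  Insert 8 (step 8): P = [1, 2, 8] / [3, 7] / [4] / [6] / [9];  Q = [1, 4, 8] / [2, 7] / [3] / [5] / [6]
  Insert 5 (step 9): P = [1, 2, 5] / [3, 7, 8] / [4] / [6] / [9];  Q = [1, 4, 8] / [2, 7, 9] / [3] / [5] / [6]
Final shape: (3, 3, 1, 1, 1).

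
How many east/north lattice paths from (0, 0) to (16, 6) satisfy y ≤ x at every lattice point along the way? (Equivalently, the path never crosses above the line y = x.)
Number of paths = 48279

By the reflection principle (André's argument), the number of monotone paths to (16, 6) with n ≤ m that never go above y = x is C(22, 16) − C(22, 17) = 74613 − 26334 = 48279.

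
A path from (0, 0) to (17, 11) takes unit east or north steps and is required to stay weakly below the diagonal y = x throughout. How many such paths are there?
Number of paths = 8351070

By the reflection principle (André's argument), the number of monotone paths to (17, 11) with n ≤ m that never go above y = x is C(28, 17) − C(28, 18) = 21474180 − 13123110 = 8351070.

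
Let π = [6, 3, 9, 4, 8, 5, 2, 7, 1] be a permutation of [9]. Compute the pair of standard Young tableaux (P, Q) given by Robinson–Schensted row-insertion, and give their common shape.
P = [1, 4, 5, 7] / [2, 8] / [3] / [6] / [9];  Q = [1, 3, 5, 8] / [2, 4] / [6] / [7] / [9];  common shape = (4, 2, 1, 1, 1)

Row-insert the values π_1, π_2, … into P one at a time, bumping the leftmost entry strictly greater than the inserted value down to the next row. The recording tableau Q records, in position (i, j), the step at which that cell was added to P.
  Insert 6 (step 1): P = [6];  Q = [1]
  Insert 3 (step 2): P = [3] / [6];  Q = [1] / [2]
  Insert 9 (step 3): P = [3, 9] / [6];  Q = [1, 3] / [2]
  Insert 4 (step 4): P = [3, 4] / [6, 9];  Q = [1, 3] / [2, 4]
  Insert 8 (step 5): P = [3, 4, 8] / [6, 9];  Q = [1, 3, 5] / [2, 4]
  Insert 5 (step 6): P = [3, 4, 5] / [6, 8] / [9];  Q = [1, 3, 5] / [2, 4] / [6]
  Insert 2 (step 7): P = [2, 4, 5] / [3, 8] / [6] / [9];  Q = [1, 3, 5] / [2, 4] / [6] / [7]
  Insert 7 (step 8): P = [2, 4, 5, 7] / [3, 8] / [6] / [9];  Q = [1, 3, 5, 8] / [2, 4] / [6] / [7]
  Insert 1 (step 9): P = [1, 4, 5, 7] / [2, 8] / [3] / [6] / [9];  Q = [1, 3, 5, 8] / [2, 4] / [6] / [7] / [9]
Final shape: (4, 2, 1, 1, 1).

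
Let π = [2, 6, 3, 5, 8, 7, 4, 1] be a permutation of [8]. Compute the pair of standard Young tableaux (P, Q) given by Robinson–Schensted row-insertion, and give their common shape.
P = [1, 3, 4, 7] / [2, 8] / [5] / [6];  Q = [1, 2, 4, 5] / [3, 6] / [7] / [8];  common shape = (4, 2, 1, 1)

Row-insert the values π_1, π_2, … into P one at a time, bumping the leftmost entry strictly greater than the inserted value down to the next row. The recording tableau Q records, in position (i, j), the step at which that cell was added to P.
  Insert 2 (step 1): P = [2];  Q = [1]
  Insert 6 (step 2): P = [2, 6];  Q = [1, 2]
  Insert 3 (step 3): P = [2, 3] / [6];  Q = [1, 2] / [3]
  Insert 5 (step 4): P = [2, 3, 5] / [6];  Q = [1, 2, 4] / [3]
  Insert 8 (step 5): P = [2, 3, 5, 8] / [6];  Q = [1, 2, 4, 5] / [3]
  Insert 7 (step 6): P = [2, 3, 5, 7] / [6, 8];  Q = [1, 2, 4, 5] / [3, 6]
  Insert 4 (step 7): P = [2, 3, 4, 7] / [5, 8] / [6];  Q = [1, 2, 4, 5] / [3, 6] / [7]
  Insert 1 (step 8): P = [1, 3, 4, 7] / [2, 8] / [5] / [6];  Q = [1, 2, 4, 5] / [3, 6] / [7] / [8]
Final shape: (4, 2, 1, 1).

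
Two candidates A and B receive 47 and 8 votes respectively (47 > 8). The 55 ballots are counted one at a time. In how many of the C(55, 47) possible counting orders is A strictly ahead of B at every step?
Strict-lead orderings = 863365230

Total orderings of the 55 votes with 47 for A: C(55, 47) = 1217566350. By the Bertrand ballot formula (Cycle Lemma / reflection principle), the number of orderings in which A is strictly ahead of B throughout is (p − q)/(p + q) · C(p + q, p) = (47 − 8)/(47 + 8) · 1217566350 = 863365230.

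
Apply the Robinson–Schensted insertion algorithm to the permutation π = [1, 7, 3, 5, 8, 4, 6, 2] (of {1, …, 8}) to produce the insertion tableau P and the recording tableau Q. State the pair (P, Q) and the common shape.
P = [1, 2, 4, 6] / [3, 8] / [5] / [7];  Q = [1, 2, 4, 5] / [3, 7] / [6] / [8];  common shape = (4, 2, 1, 1)

Row-insert the values π_1, π_2, … into P one at a time, bumping the leftmost entry strictly greater than the inserted value down to the next row. The recording tableau Q records, in position (i, j), the step at which that cell was added to P.
  Insert 1 (step 1): P = [1];  Q = [1]
  Insert 7 (step 2): P = [1, 7];  Q = [1, 2]
  Insert 3 (step 3): P = [1, 3] / [7];  Q = [1, 2] / [3]
  Insert 5 (step 4): P = [1, 3, 5] / [7];  Q = [1, 2, 4] / [3]
  Insert 8 (step 5): P = [1, 3, 5, 8] / [7];  Q = [1, 2, 4, 5] / [3]
  Insert 4 (step 6): P = [1, 3, 4, 8] / [5] / [7];  Q = [1, 2, 4, 5] / [3] / [6]
  Insert 6 (step 7): P = [1, 3, 4, 6] / [5, 8] / [7];  Q = [1, 2, 4, 5] / [3, 7] / [6]
  Insert 2 (step 8): P = [1, 2, 4, 6] / [3, 8] / [5] / [7];  Q = [1, 2, 4, 5] / [3, 7] / [6] / [8]
Final shape: (4, 2, 1, 1).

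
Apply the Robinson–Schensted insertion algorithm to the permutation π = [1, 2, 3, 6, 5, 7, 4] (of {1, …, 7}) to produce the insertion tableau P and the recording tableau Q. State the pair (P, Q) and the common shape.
P = [1, 2, 3, 4, 7] / [5] / [6];  Q = [1, 2, 3, 4, 6] / [5] / [7];  common shape = (5, 1, 1)

Row-insert the values π_1, π_2, … into P one at a time, bumping the leftmost entry strictly greater than the inserted value down to the next row. The recording tableau Q records, in position (i, j), the step at which that cell was added to P.
  Insert 1 (step 1): P = [1];  Q = [1]
  Insert 2 (step 2): P = [1, 2];  Q = [1, 2]
  Insert 3 (step 3): P = [1, 2, 3];  Q = [1, 2, 3]
  Insert 6 (step 4): P = [1, 2, 3, 6];  Q = [1, 2, 3, 4]
  Insert 5 (step 5): P = [1, 2, 3, 5] / [6];  Q = [1, 2, 3, 4] / [5]
  Insert 7 (step 6): P = [1, 2, 3, 5, 7] / [6];  Q = [1, 2, 3, 4, 6] / [5]
  Insert 4 (step 7): P = [1, 2, 3, 4, 7] / [5] / [6];  Q = [1, 2, 3, 4, 6] / [5] / [7]
Final shape: (5, 1, 1).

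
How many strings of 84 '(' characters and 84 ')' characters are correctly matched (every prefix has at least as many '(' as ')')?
C_84 = 270557451039395118028642463289168566420671280440

These balanced parentheses are counted by the Catalan number C_n = (1/(n + 1)) · C(2n, n). For n = 84: C_84 = (1/85) · C(168, 84) = 22997383338348585032434609379579328145757058837400/85 = 270557451039395118028642463289168566420671280440.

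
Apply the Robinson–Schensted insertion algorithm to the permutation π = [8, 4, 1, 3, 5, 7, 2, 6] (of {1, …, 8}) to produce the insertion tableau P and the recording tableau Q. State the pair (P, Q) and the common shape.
P = [1, 2, 5, 6] / [3, 7] / [4] / [8];  Q = [1, 4, 5, 6] / [2, 8] / [3] / [7];  common shape = (4, 2, 1, 1)

Row-insert the values π_1, π_2, … into P one at a time, bumping the leftmost entry strictly greater than the inserted value down to the next row. The recording tableau Q records, in position (i, j), the step at which that cell was added to P.
  Insert 8 (step 1): P = [8];  Q = [1]
  Insert 4 (step 2): P = [4] / [8];  Q = [1] / [2]
  Insert 1 (step 3): P = [1] / [4] / [8];  Q = [1] / [2] / [3]
  Insert 3 (step 4): P = [1, 3] / [4] / [8];  Q = [1, 4] / [2] / [3]
  Insert 5 (step 5): P = [1, 3, 5] / [4] / [8];  Q = [1, 4, 5] / [2] / [3]
  Insert 7 (step 6): P = [1, 3, 5, 7] / [4] / [8];  Q = [1, 4, 5, 6] / [2] / [3]
  Insert 2 (step 7): P = [1, 2, 5, 7] / [3] / [4] / [8];  Q = [1, 4, 5, 6] / [2] / [3] / [7]
  Insert 6 (step 8): P = [1, 2, 5, 6] / [3, 7] / [4] / [8];  Q = [1, 4, 5, 6] / [2, 8] / [3] / [7]
Final shape: (4, 2, 1, 1).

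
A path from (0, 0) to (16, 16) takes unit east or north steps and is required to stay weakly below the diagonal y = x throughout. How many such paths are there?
Number of paths = 35357670

By the reflection principle (André's argument), the number of monotone paths to (16, 16) with n ≤ m that never go above y = x is C(32, 16) − C(32, 17) = 601080390 − 565722720 = 35357670.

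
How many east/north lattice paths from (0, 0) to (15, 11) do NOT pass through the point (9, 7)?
Number of paths = 5323760

Total paths from (0, 0) to (15, 11): C(26, 15) = 7726160. Paths through (9, 7): (paths (0, 0) → (9, 7)) × (paths (9, 7) → (15, 11)) = C(16, 9) · C(10, 6) = 11440 · 210 = 2402400. Avoidance count = 7726160 − 2402400 = 5323760.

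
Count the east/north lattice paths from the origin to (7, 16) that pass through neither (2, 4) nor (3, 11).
Number of paths = 121593

Inclusion–exclusion. Total paths: C(23, 7) = 245157. Through P₁: C(6, 2)·C(17, 5) = 92820. Through P₂: C(14, 3)·C(9, 4) = 45864. Since P₁ is strictly southwest of P₂, a monotone path through both must visit P₁ then P₂; paths through both = C(6, 2)·C(8, 1)·C(9, 4) = 15120. Avoid both = 245157 − 92820 − 45864 + 15120 = 121593.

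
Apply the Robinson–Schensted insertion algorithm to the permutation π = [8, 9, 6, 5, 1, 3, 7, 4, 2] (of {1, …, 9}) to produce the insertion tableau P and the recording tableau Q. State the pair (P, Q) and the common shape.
P = [1, 2, 4] / [3, 7] / [5, 9] / [6] / [8];  Q = [1, 2, 7] / [3, 6] / [4, 8] / [5] / [9];  common shape = (3, 2, 2, 1, 1)

Row-insert the values π_1, π_2, … into P one at a time, bumping the leftmost entry strictly greater than the inserted value down to the next row. The recording tableau Q records, in position (i, j), the step at which that cell was added to P.
  Insert 8 (step 1): P = [8];  Q = [1]
  Insert 9 (step 2): P = [8, 9];  Q = [1, 2]
  Insert 6 (step 3): P = [6, 9] / [8];  Q = [1, 2] / [3]
  Insert 5 (step 4): P = [5, 9] / [6] / [8];  Q = [1, 2] / [3] / [4]
  Insert 1 (step 5): P = [1, 9] / [5] / [6] / [8];  Q = [1, 2] / [3] / [4] / [5]
  Insert 3 (step 6): P = [1, 3] / [5, 9] / [6] / [8];  Q = [1, 2] / [3, 6] / [4] / [5]
  Insert 7 (step 7): P = [1, 3, 7] / [5, 9] / [6] / [8];  Q = [1, 2, 7] / [3, 6] / [4] / [5]
  Insert 4 (step 8): P = [1, 3, 4] / [5, 7] / [6, 9] / [8];  Q = [1, 2, 7] / [3, 6] / [4, 8] / [5]
  Insert 2 (step 9): P = [1, 2, 4] / [3, 7] / [5, 9] / [6] / [8];  Q = [1, 2, 7] / [3, 6] / [4, 8] / [5] / [9]
Final shape: (3, 2, 2, 1, 1).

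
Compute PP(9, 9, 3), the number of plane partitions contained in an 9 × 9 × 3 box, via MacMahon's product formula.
PP(9, 9, 3) = 1371597504992

Evaluate the triple product over i = 1..9, j = 1..9, k = 1..3. The factors are (2/1) · (3/2) · (4/3) · (3/2) · (4/3) · (5/4) · (4/3) · (5/4) · … (243 factors total). The numerators and denominators telescope so the product is an integer; carrying out the multiplication exactly gives PP(9, 9, 3) = 1371597504992.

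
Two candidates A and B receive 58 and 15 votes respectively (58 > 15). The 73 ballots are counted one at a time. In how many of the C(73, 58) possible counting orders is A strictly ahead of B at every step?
Strict-lead orderings = 856629720281184

Total orderings of the 73 votes with 58 for A: C(73, 58) = 1454278362337824. By the Bertrand ballot formula (Cycle Lemma / reflection principle), the number of orderings in which A is strictly ahead of B throughout is (p − q)/(p + q) · C(p + q, p) = (58 − 15)/(58 + 15) · 1454278362337824 = 856629720281184.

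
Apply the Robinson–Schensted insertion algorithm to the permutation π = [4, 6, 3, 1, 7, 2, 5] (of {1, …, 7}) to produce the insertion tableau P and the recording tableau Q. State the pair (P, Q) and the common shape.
P = [1, 2, 5] / [3, 6, 7] / [4];  Q = [1, 2, 5] / [3, 6, 7] / [4];  common shape = (3, 3, 1)

Row-insert the values π_1, π_2, … into P one at a time, bumping the leftmost entry strictly greater than the inserted value down to the next row. The recording tableau Q records, in position (i, j), the step at which that cell was added to P.
  Insert 4 (step 1): P = [4];  Q = [1]
  Insert 6 (step 2): P = [4, 6];  Q = [1, 2]
  Insert 3 (step 3): P = [3, 6] / [4];  Q = [1, 2] / [3]
  Insert 1 (step 4): P = [1, 6] / [3] / [4];  Q = [1, 2] / [3] / [4]
  Insert 7 (step 5): P = [1, 6, 7] / [3] / [4];  Q = [1, 2, 5] / [3] / [4]
  Insert 2 (step 6): P = [1, 2, 7] / [3, 6] / [4];  Q = [1, 2, 5] / [3, 6] / [4]
  Insert 5 (step 7): P = [1, 2, 5] / [3, 6, 7] / [4];  Q = [1, 2, 5] / [3, 6, 7] / [4]
Final shape: (3, 3, 1).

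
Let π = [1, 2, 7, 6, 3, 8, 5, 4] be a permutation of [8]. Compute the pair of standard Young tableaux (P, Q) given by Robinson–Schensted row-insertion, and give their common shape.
P = [1, 2, 3, 4] / [5, 8] / [6] / [7];  Q = [1, 2, 3, 6] / [4, 7] / [5] / [8];  common shape = (4, 2, 1, 1)

Row-insert the values π_1, π_2, … into P one at a time, bumping the leftmost entry strictly greater than the inserted value down to the next row. The recording tableau Q records, in position (i, j), the step at which that cell was added to P.
  Insert 1 (step 1): P = [1];  Q = [1]
  Insert 2 (step 2): P = [1, 2];  Q = [1, 2]
  Insert 7 (step 3): P = [1, 2, 7];  Q = [1, 2, 3]
  Insert 6 (step 4): P = [1, 2, 6] / [7];  Q = [1, 2, 3] / [4]
  Insert 3 (step 5): P = [1, 2, 3] / [6] / [7];  Q = [1, 2, 3] / [4] / [5]
  Insert 8 (step 6): P = [1, 2, 3, 8] / [6] / [7];  Q = [1, 2, 3, 6] / [4] / [5]
  Insert 5 (step 7): P = [1, 2, 3, 5] / [6, 8] / [7];  Q = [1, 2, 3, 6] / [4, 7] / [5]
  Insert 4 (step 8): P = [1, 2, 3, 4] / [5, 8] / [6] / [7];  Q = [1, 2, 3, 6] / [4, 7] / [5] / [8]
Final shape: (4, 2, 1, 1).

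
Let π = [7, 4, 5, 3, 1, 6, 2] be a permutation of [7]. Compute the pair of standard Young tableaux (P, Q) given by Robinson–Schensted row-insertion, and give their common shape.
P = [1, 2, 6] / [3, 5] / [4] / [7];  Q = [1, 3, 6] / [2, 7] / [4] / [5];  common shape = (3, 2, 1, 1)

Row-insert the values π_1, π_2, … into P one at a time, bumping the leftmost entry strictly greater than the inserted value down to the next row. The recording tableau Q records, in position (i, j), the step at which that cell was added to P.
  Insert 7 (step 1): P = [7];  Q = [1]
  Insert 4 (step 2): P = [4] / [7];  Q = [1] / [2]
  Insert 5 (step 3): P = [4, 5] / [7];  Q = [1, 3] / [2]
  Insert 3 (step 4): P = [3, 5] / [4] / [7];  Q = [1, 3] / [2] / [4]
  Insert 1 (step 5): P = [1, 5] / [3] / [4] / [7];  Q = [1, 3] / [2] / [4] / [5]
  Insert 6 (step 6): P = [1, 5, 6] / [3] / [4] / [7];  Q = [1, 3, 6] / [2] / [4] / [5]
  Insert 2 (step 7): P = [1, 2, 6] / [3, 5] / [4] / [7];  Q = [1, 3, 6] / [2, 7] / [4] / [5]
Final shape: (3, 2, 1, 1).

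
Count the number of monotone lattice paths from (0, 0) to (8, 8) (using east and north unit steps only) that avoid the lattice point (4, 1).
Number of paths = 11220

Total paths from (0, 0) to (8, 8): C(16, 8) = 12870. Paths through (4, 1): (paths (0, 0) → (4, 1)) × (paths (4, 1) → (8, 8)) = C(5, 4) · C(11, 4) = 5 · 330 = 1650. Avoidance count = 12870 − 1650 = 11220.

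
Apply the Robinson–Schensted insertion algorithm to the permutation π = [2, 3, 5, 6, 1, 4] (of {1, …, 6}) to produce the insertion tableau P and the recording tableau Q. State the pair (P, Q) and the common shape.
P = [1, 3, 4, 6] / [2, 5];  Q = [1, 2, 3, 4] / [5, 6];  common shape = (4, 2)

Row-insert the values π_1, π_2, … into P one at a time, bumping the leftmost entry strictly greater than the inserted value down to the next row. The recording tableau Q records, in position (i, j), the step at which that cell was added to P.
  Insert 2 (step 1): P = [2];  Q = [1]
  Insert 3 (step 2): P = [2, 3];  Q = [1, 2]
  Insert 5 (step 3): P = [2, 3, 5];  Q = [1, 2, 3]
  Insert 6 (step 4): P = [2, 3, 5, 6];  Q = [1, 2, 3, 4]
  Insert 1 (step 5): P = [1, 3, 5, 6] / [2];  Q = [1, 2, 3, 4] / [5]
  Insert 4 (step 6): P = [1, 3, 4, 6] / [2, 5];  Q = [1, 2, 3, 4] / [5, 6]
Final shape: (4, 2).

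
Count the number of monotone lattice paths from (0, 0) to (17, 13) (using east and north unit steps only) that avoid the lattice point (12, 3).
Number of paths = 118393485

Total paths from (0, 0) to (17, 13): C(30, 17) = 119759850. Paths through (12, 3): (paths (0, 0) → (12, 3)) × (paths (12, 3) → (17, 13)) = C(15, 12) · C(15, 5) = 455 · 3003 = 1366365. Avoidance count = 119759850 − 1366365 = 118393485.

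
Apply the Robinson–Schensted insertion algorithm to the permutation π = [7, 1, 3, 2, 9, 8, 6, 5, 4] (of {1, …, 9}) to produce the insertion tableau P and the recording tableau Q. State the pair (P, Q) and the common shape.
P = [1, 2, 4] / [3, 5] / [6, 8] / [7] / [9];  Q = [1, 3, 5] / [2, 6] / [4, 7] / [8] / [9];  common shape = (3, 2, 2, 1, 1)

Row-insert the values π_1, π_2, … into P one at a time, bumping the leftmost entry strictly greater than the inserted value down to the next row. The recording tableau Q records, in position (i, j), the step at which that cell was added to P.
  Insert 7 (step 1): P = [7];  Q = [1]
  Insert 1 (step 2): P = [1] / [7];  Q = [1] / [2]
  Insert 3 (step 3): P = [1, 3] / [7];  Q = [1, 3] / [2]
  Insert 2 (step 4): P = [1, 2] / [3] / [7];  Q = [1, 3] / [2] / [4]
  Insert 9 (step 5): P = [1, 2, 9] / [3] / [7];  Q = [1, 3, 5] / [2] / [4]
  Insert 8 (step 6): P = [1, 2, 8] / [3, 9] / [7];  Q = [1, 3, 5] / [2, 6] / [4]
  Insert 6 (step 7): P = [1, 2, 6] / [3, 8] / [7, 9];  Q = [1, 3, 5] / [2, 6] / [4, 7]
  Insert 5 (step 8): P = [1, 2, 5] / [3, 6] / [7, 8] / [9];  Q = [1, 3, 5] / [2, 6] / [4, 7] / [8]
  Insert 4 (step 9): P = [1, 2, 4] / [3, 5] / [6, 8] / [7] / [9];  Q = [1, 3, 5] / [2, 6] / [4, 7] / [8] / [9]
Final shape: (3, 2, 2, 1, 1).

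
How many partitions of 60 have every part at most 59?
p(60, parts ≤ 59) = 966466

Use the recurrence p(n, m) = p(n, m−1) + p(n−m, m): either the largest part is < m (count p(n, m−1)) or the largest part is exactly m (remove one copy of m, count p(n−m, m)). With p(0, ·) = 1 this gives p(60, parts ≤ 59) = 966466. (By conjugating Young diagrams, this also counts partitions of 60 into at most 59 parts.)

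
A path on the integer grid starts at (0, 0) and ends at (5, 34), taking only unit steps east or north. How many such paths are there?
Number of paths = 575757

A monotone lattice path from (0, 0) to (5, 34) consists of 5 east steps and 34 north steps in some order, so it is determined by which 5 of the 39 steps are east. The count is C(39, 5) = 575757.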